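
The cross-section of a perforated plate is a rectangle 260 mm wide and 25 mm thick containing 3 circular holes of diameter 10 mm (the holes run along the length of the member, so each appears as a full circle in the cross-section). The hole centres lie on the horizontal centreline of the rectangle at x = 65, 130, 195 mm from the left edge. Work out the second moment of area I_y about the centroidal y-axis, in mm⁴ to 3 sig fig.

I_y ≈ 3.60 × 10⁷ mm⁴

Treat the section as a set of non-overlapping primitives; coordinates are from the bounding-box lower-left.
Plate: 260 × 25, A = 6 500 mm², x = 130 mm, Ī = 36 616 667 mm⁴.
Hole 1 (subtracted): ⌀10, A = 78.54 mm², x = 65 mm, Ī = 490.87 mm⁴.
Hole 2 (subtracted): ⌀10, A = 78.54 mm², x = 130 mm, Ī = 490.87 mm⁴.
Hole 3 (subtracted): ⌀10, A = 78.54 mm², x = 195 mm, Ī = 490.87 mm⁴.
By symmetry the centroid is at mid-width, x̄ = 130 mm.
Transfer each piece to the centroidal y-axis using Ī + A·d² with d = x − 130:
  plate: d = 0 mm → contributes +36 616 667 mm⁴
  hole 1: d = -65 mm → contributes −332 322 mm⁴
  hole 2: d = 0 mm → contributes −490.87 mm⁴
  hole 3: d = 65 mm → contributes −332 322 mm⁴
Total I = 35 951 533 mm⁴.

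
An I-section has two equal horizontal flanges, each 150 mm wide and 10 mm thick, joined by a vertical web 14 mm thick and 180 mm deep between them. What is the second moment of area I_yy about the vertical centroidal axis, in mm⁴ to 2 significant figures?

I_yy ≈ 5.7 × 10⁶ mm⁴

Treat the section as a set of non-overlapping primitives; coordinates are from the bounding-box lower-left.
Bottom flange: 150 × 10, A = 1 500 mm², x = 75 mm, Ī = 2 812 500 mm⁴.
Web: 14 × 180, A = 2 520 mm², x = 75 mm, Ī = 41 160 mm⁴.
Top flange: 150 × 10, A = 1 500 mm², x = 75 mm, Ī = 2 812 500 mm⁴.
By symmetry the centroid is at mid-width, x̄ = 75 mm.
All pieces are centred on the vertical centroidal axis, so I = ΣĪ = 5 666 160 mm⁴.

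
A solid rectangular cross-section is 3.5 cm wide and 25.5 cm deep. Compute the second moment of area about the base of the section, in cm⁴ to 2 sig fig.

The section: 3.5 × 25.5, A = 89.25 cm², y = 12.75 cm, Ī = 4 836 cm⁴.
Transfer it to a horizontal axis along the bottom face using Ī + A·d² with d = y − 0:
  the section: d = 12.75 cm → contributes +19 345 cm⁴
Total I = 19 345 cm⁴.

I_base ≈ 1.9 × 10⁴ cm⁴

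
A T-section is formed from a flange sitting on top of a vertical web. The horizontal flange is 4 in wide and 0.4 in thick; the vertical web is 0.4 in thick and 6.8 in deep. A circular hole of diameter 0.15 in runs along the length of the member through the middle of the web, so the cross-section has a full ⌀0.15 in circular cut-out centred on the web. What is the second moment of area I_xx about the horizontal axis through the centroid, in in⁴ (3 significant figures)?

Break the section into simple shapes (no overlaps), measuring from the bottom-left corner of the bounding box.
Flange: 4 × 0.4, A = 1.6 in², y = 7 in, Ī = 0.021333 in⁴.
Web: 0.4 × 6.8, A = 2.72 in², y = 3.4 in, Ī = 10.481 in⁴.
Hole (subtracted): ⌀0.15, A = 0.017671 in², y = 3.4 in, Ī = 0.00002485 in⁴.
Centroid: ȳ = ΣA·y / ΣA = 4.7388 in.
Transfer each piece to the horizontal axis through the centroid using Ī + A·d² with d = y − 4.7388:
  flange: d = 2.2612 in → contributes +8.2021 in⁴
  web: d = -1.3388 in → contributes +15.356 in⁴
  hole: d = -1.3388 in → contributes −0.031699 in⁴
Total I = 23.527 in⁴.

I_xx ≈ 23.5 in⁴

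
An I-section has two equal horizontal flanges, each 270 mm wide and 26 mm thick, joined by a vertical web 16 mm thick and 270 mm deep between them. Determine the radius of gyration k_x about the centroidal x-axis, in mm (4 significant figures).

k_x ≈ 135.0 mm

Break the section into simple shapes (no overlaps), measuring from the bottom-left corner of the bounding box.
Bottom flange: 270 × 26, A = 7 020 mm², y = 13 mm, Ī = 395 460 mm⁴.
Web: 16 × 270, A = 4 320 mm², y = 161 mm, Ī = 26 244 000 mm⁴.
Top flange: 270 × 26, A = 7 020 mm², y = 309 mm, Ī = 395 460 mm⁴.
By symmetry the centroid is at mid-height, ȳ = 161 mm.
Transfer each piece to the centroidal x-axis using Ī + A·d² with d = y − 161:
  bottom flange: d = -148 mm → contributes +154 161 540 mm⁴
  web: d = 0 mm → contributes +26 244 000 mm⁴
  top flange: d = 148 mm → contributes +154 161 540 mm⁴
Total I = 334 567 080 mm⁴.
Radius of gyration: k = √(I/A) = √(334 567 080 / 18 360) = 134.991 mm.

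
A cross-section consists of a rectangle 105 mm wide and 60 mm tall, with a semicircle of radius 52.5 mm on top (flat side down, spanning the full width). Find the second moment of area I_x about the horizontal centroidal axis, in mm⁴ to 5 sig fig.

I_x ≈ 9.7378 × 10⁶ mm⁴

Treat the section as a set of non-overlapping primitives; coordinates are from the bounding-box lower-left.
Rectangular body: 105 × 60, A = 6 300 mm², y = 30 mm, Ī = 1 890 000 mm⁴.
Semicircular cap: semicircle r = 52.5, A = 4329.507 mm², y = 82.28169 mm, Ī = 833814.2 mm⁴.
Centroid: ȳ = ΣA·y / ΣA = 51.29487 mm.
Transfer each piece to the horizontal centroidal axis using Ī + A·d² with d = y − 51.29487:
  rectangular body: d = -21.29487 mm → contributes +4 746 870 mm⁴
  semicircular cap: d = 30.98682 mm → contributes +4 990 934 mm⁴
Total I = 9 737 805 mm⁴.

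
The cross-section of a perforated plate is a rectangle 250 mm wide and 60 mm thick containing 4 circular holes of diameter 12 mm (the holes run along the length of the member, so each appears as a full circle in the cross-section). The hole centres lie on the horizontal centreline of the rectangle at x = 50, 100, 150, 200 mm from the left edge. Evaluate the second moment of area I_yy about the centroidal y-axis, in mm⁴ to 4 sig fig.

I_yy ≈ 7.671 × 10⁷ mm⁴

Break the section into simple shapes (no overlaps), measuring from the bottom-left corner of the bounding box.
Plate: 250 × 60, A = 15 000 mm², x = 125 mm, Ī = 78 125 000 mm⁴.
Hole 1 (subtracted): ⌀12, A = 113.097 mm², x = 50 mm, Ī = 1017.88 mm⁴.
Hole 2 (subtracted): ⌀12, A = 113.097 mm², x = 100 mm, Ī = 1017.88 mm⁴.
Hole 3 (subtracted): ⌀12, A = 113.097 mm², x = 150 mm, Ī = 1017.88 mm⁴.
Hole 4 (subtracted): ⌀12, A = 113.097 mm², x = 200 mm, Ī = 1017.88 mm⁴.
By symmetry the centroid is at mid-width, x̄ = 125 mm.
Transfer each piece to the centroidal y-axis using Ī + A·d² with d = x − 125:
  plate: d = 0 mm → contributes +78 125 000 mm⁴
  hole 1: d = -75 mm → contributes −637 190 mm⁴
  hole 2: d = -25 mm → contributes −71703.7 mm⁴
  hole 3: d = 25 mm → contributes −71703.7 mm⁴
  hole 4: d = 75 mm → contributes −637 190 mm⁴
Total I = 76 707 212 mm⁴.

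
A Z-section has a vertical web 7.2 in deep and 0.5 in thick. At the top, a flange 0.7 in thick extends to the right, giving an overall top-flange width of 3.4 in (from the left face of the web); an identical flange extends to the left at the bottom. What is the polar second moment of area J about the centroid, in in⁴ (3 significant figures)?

Decompose the section into non-overlapping parts with the origin at the bottom-left of its bounding rectangle.
Web: 0.5 × 7.2, A = 3.6 in², y = 3.6 in, Ī = 15.552 in⁴.
Top flange (beyond web): 2.9 × 0.7, A = 2.03 in², y = 6.85 in, Ī = 0.082892 in⁴.
Bottom flange (beyond web): 2.9 × 0.7, A = 2.03 in², y = 0.35 in, Ī = 0.082892 in⁴.
Centroid: ȳ = ΣA·y / ΣA = 3.6 in.
Transfer each piece to the centroidal x-axis using Ī + A·d² with d = y − 3.6:
  web: d = 0 in → contributes +15.552 in⁴
  top flange (beyond web): d = 3.25 in → contributes +21.525 in⁴
  bottom flange (beyond web): d = -3.25 in → contributes +21.525 in⁴
Total I = 58.602 in⁴.
For the y-axis: x̄ = 3.15 in.
Repeating about the centroidal y-axis gives I_y = 14.654 in⁴.
Polar second moment: J = I_x + I_y = 73.255 in⁴.

J ≈ 73.3 in⁴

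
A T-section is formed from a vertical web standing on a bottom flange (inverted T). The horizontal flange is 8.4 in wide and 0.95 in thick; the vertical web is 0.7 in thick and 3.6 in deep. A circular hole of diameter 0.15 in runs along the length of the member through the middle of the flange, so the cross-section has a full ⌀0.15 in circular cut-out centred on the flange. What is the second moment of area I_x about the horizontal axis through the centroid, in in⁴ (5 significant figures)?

I_x ≈ 13.229 in⁴

Decompose the section into non-overlapping parts with the origin at the bottom-left of its bounding rectangle.
Flange: 8.4 × 0.95, A = 7.98 in², y = 0.475 in, Ī = 0.6001625 in⁴.
Web: 0.7 × 3.6, A = 2.52 in², y = 2.75 in, Ī = 2.7216 in⁴.
Hole (subtracted): ⌀0.15, A = 0.01767146 in², y = 0.475 in, Ī = 0.00002485049 in⁴.
Centroid: ȳ = ΣA·y / ΣA = 1.02192 in.
Transfer each piece to the horizontal axis through the centroid using Ī + A·d² with d = y − 1.02192:
  flange: d = -0.5469205 in → contributes +2.987156 in⁴
  web: d = 1.72808 in → contributes +10.24697 in⁴
  hole: d = -0.5469205 in → contributes −0.005310772 in⁴
Total I = 13.22882 in⁴.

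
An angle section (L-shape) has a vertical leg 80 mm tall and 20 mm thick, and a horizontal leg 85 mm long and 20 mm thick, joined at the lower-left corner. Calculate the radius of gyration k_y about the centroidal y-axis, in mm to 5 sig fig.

Split into non-overlapping primitives; take the origin at the lower-left of the bounding box.
Vertical leg: 20 × 80, A = 1 600 mm², x = 10 mm, Ī = 53333.33 mm⁴.
Horizontal leg (remainder): 65 × 20, A = 1 300 mm², x = 52.5 mm, Ī = 457708.3 mm⁴.
Centroid: x̄ = ΣA·x / ΣA = 29.05172 mm.
Transfer each piece to the centroidal y-axis using Ī + A·d² with d = x − 29.05172:
  vertical leg: d = -19.05172 mm → contributes +634082.4 mm⁴
  horizontal leg (remainder): d = 23.44828 mm → contributes +1 172 476 mm⁴
Total I = 1 806 559 mm⁴.
Radius of gyration: k = √(I/A) = √(1 806 559 / 2 900) = 24.95899 mm.

k_y ≈ 24.959 mm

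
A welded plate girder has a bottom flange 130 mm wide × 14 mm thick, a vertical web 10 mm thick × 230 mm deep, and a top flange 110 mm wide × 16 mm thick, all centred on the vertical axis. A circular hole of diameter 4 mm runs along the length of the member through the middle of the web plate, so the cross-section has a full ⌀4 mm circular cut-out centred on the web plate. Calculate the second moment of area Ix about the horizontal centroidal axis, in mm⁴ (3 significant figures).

Break the section into simple shapes (no overlaps), measuring from the bottom-left corner of the bounding box.
Bottom plate: 130 × 14, A = 1 820 mm², y = 7 mm, Ī = 29 727 mm⁴.
Web plate: 10 × 230, A = 2 300 mm², y = 129 mm, Ī = 10 139 167 mm⁴.
Top plate: 110 × 16, A = 1 760 mm², y = 252 mm, Ī = 37 547 mm⁴.
Hole (subtracted): ⌀4, A = 12.566 mm², y = 129 mm, Ī = 12.566 mm⁴.
Centroid: ȳ = ΣA·y / ΣA = 128.05 mm.
Transfer each piece to the horizontal centroidal axis using Ī + A·d² with d = y − 128.05:
  bottom plate: d = -121.05 mm → contributes +26 699 429 mm⁴
  web plate: d = 0.9476 mm → contributes +10 141 232 mm⁴
  top plate: d = 123.95 mm → contributes +27 076 441 mm⁴
  hole: d = 0.9476 mm → contributes −23.85 mm⁴
Total I = 63 917 079 mm⁴.

Ix ≈ 6.39 × 10⁷ mm⁴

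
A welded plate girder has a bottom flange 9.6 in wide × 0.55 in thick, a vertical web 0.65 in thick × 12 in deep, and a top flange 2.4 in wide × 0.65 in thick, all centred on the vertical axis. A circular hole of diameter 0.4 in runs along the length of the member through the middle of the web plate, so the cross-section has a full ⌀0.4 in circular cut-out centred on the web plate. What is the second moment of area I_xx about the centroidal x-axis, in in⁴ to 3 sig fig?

Decompose the section into non-overlapping parts with the origin at the bottom-left of its bounding rectangle.
Bottom plate: 9.6 × 0.55, A = 5.28 in², y = 0.275 in, Ī = 0.1331 in⁴.
Web plate: 0.65 × 12, A = 7.8 in², y = 6.55 in, Ī = 93.6 in⁴.
Top plate: 2.4 × 0.65, A = 1.56 in², y = 12.875 in, Ī = 0.054925 in⁴.
Hole (subtracted): ⌀0.4, A = 0.12566 in², y = 6.55 in, Ī = 0.0012566 in⁴.
Centroid: ȳ = ΣA·y / ΣA = 4.9471 in.
Transfer each piece to the centroidal x-axis using Ī + A·d² with d = y − 4.9471:
  bottom plate: d = -4.6721 in → contributes +115.39 in⁴
  web plate: d = 1.6029 in → contributes +113.64 in⁴
  top plate: d = 7.9279 in → contributes +98.103 in⁴
  hole: d = 1.6029 in → contributes −0.32412 in⁴
Total I = 326.81 in⁴.

I_xx ≈ 327 in⁴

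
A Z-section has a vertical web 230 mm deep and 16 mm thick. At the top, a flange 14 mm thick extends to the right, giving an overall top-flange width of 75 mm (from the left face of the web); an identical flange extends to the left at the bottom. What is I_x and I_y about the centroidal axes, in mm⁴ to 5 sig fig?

I_x ≈ 3.5519 × 10⁷ mm⁴, I_y ≈ 2.8808 × 10⁶ mm⁴

Treat the section as a set of non-overlapping primitives; coordinates are from the bounding-box lower-left.
Web: 16 × 230, A = 3 680 mm², y = 115 mm, Ī = 16 222 667 mm⁴.
Top flange (beyond web): 59 × 14, A = 826 mm², y = 223 mm, Ī = 13491.33 mm⁴.
Bottom flange (beyond web): 59 × 14, A = 826 mm², y = 7 mm, Ī = 13491.33 mm⁴.
Centroid: ȳ = ΣA·y / ΣA = 115 mm.
Transfer each piece to the centroidal x-axis using Ī + A·d² with d = y − 115:
  web: d = 0 mm → contributes +16 222 667 mm⁴
  top flange (beyond web): d = 108 mm → contributes +9 647 955 mm⁴
  bottom flange (beyond web): d = -108 mm → contributes +9 647 955 mm⁴
Total I = 35 518 577 mm⁴.
For the y-axis: x̄ = 67 mm.
Repeating about the centroidal y-axis gives I_y = 2 880 849 mm⁴.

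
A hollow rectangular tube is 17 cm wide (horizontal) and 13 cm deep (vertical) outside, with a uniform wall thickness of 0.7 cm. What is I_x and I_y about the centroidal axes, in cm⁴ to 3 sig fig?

I_x ≈ 1080 cm⁴, I_y ≈ 1650 cm⁴

Break the section into simple shapes (no overlaps), measuring from the bottom-left corner of the bounding box.
Outer rectangle: 17 × 13, A = 221 cm², y = 6.5 cm, Ī = 3112.4 cm⁴.
Inner void (subtracted): 15.6 × 11.6, A = 180.96 cm², y = 6.5 cm, Ī = 2029.2 cm⁴.
By symmetry the centroid is at mid-height, ȳ = 6.5 cm.
All pieces are centred on the centroidal x-axis, so I = ΣĪ (holes subtracted) = 1083.3 cm⁴.
Repeating about the centroidal y-axis gives I_y = 1652.5 cm⁴.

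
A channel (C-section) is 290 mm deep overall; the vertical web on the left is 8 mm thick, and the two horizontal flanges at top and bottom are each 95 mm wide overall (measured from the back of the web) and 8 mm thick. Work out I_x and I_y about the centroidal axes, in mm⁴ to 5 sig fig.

I_x ≈ 4.3941 × 10⁷ mm⁴, I_y ≈ 2.8533 × 10⁶ mm⁴

Decompose the section into non-overlapping parts with the origin at the bottom-left of its bounding rectangle.
Web: 8 × 290, A = 2 320 mm², y = 145 mm, Ī = 16 259 333 mm⁴.
Top flange (beyond web): 87 × 8, A = 696 mm², y = 286 mm, Ī = 3 712 mm⁴.
Bottom flange (beyond web): 87 × 8, A = 696 mm², y = 4 mm, Ī = 3 712 mm⁴.
By symmetry the centroid is at mid-height, ȳ = 145 mm.
Transfer each piece to the centroidal x-axis using Ī + A·d² with d = y − 145:
  web: d = 0 mm → contributes +16 259 333 mm⁴
  top flange (beyond web): d = 141 mm → contributes +13 840 888 mm⁴
  bottom flange (beyond web): d = -141 mm → contributes +13 840 888 mm⁴
Total I = 43 941 109 mm⁴.
For the y-axis: x̄ = 21.8125 mm.
Repeating about the centroidal y-axis gives I_y = 2 853 315 mm⁴.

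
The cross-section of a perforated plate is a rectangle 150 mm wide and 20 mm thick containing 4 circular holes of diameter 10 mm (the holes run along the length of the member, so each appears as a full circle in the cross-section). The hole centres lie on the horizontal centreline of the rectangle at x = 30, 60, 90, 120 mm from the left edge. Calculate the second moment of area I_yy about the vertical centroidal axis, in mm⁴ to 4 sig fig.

I_yy ≈ 5.270 × 10⁶ mm⁴

Split into non-overlapping primitives; take the origin at the lower-left of the bounding box.
Plate: 150 × 20, A = 3 000 mm², x = 75 mm, Ī = 5 625 000 mm⁴.
Hole 1 (subtracted): ⌀10, A = 78.5398 mm², x = 30 mm, Ī = 490.874 mm⁴.
Hole 2 (subtracted): ⌀10, A = 78.5398 mm², x = 60 mm, Ī = 490.874 mm⁴.
Hole 3 (subtracted): ⌀10, A = 78.5398 mm², x = 90 mm, Ī = 490.874 mm⁴.
Hole 4 (subtracted): ⌀10, A = 78.5398 mm², x = 120 mm, Ī = 490.874 mm⁴.
By symmetry the centroid is at mid-width, x̄ = 75 mm.
Transfer each piece to the vertical centroidal axis using Ī + A·d² with d = x − 75:
  plate: d = 0 mm → contributes +5 625 000 mm⁴
  hole 1: d = -45 mm → contributes −159 534 mm⁴
  hole 2: d = -15 mm → contributes −18162.3 mm⁴
  hole 3: d = 15 mm → contributes −18162.3 mm⁴
  hole 4: d = 45 mm → contributes −159 534 mm⁴
Total I = 5 269 607 mm⁴.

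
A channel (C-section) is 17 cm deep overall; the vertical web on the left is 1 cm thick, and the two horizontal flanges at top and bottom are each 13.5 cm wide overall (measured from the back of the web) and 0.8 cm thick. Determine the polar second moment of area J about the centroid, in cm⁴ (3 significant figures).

J ≈ 2400 cm⁴

Break the section into simple shapes (no overlaps), measuring from the bottom-left corner of the bounding box.
Web: 1 × 17, A = 17 cm², y = 8.5 cm, Ī = 409.42 cm⁴.
Top flange (beyond web): 12.5 × 0.8, A = 10 cm², y = 16.6 cm, Ī = 0.53333 cm⁴.
Bottom flange (beyond web): 12.5 × 0.8, A = 10 cm², y = 0.4 cm, Ī = 0.53333 cm⁴.
By symmetry the centroid is at mid-height, ȳ = 8.5 cm.
Transfer each piece to the centroidal x-axis using Ī + A·d² with d = y − 8.5:
  web: d = 0 cm → contributes +409.42 cm⁴
  top flange (beyond web): d = 8.1 cm → contributes +656.63 cm⁴
  bottom flange (beyond web): d = -8.1 cm → contributes +656.63 cm⁴
Total I = 1722.7 cm⁴.
For the y-axis: x̄ = 4.1486 cm.
Repeating about the centroidal y-axis gives I_y = 680.52 cm⁴.
Polar second moment: J = I_x + I_y = 2403.2 cm⁴.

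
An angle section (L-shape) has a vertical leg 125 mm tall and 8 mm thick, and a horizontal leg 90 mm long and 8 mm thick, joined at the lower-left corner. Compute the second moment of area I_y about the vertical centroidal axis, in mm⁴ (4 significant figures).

Treat the section as a set of non-overlapping primitives; coordinates are from the bounding-box lower-left.
Vertical leg: 8 × 125, A = 1 000 mm², x = 4 mm, Ī = 5333.33 mm⁴.
Horizontal leg (remainder): 82 × 8, A = 656 mm², x = 49 mm, Ī = 367 579 mm⁴.
Centroid: x̄ = ΣA·x / ΣA = 21.8261 mm.
Transfer each piece to the vertical centroidal axis using Ī + A·d² with d = x − 21.8261:
  vertical leg: d = -17.8261 mm → contributes +323 103 mm⁴
  horizontal leg (remainder): d = 27.1739 mm → contributes +851 983 mm⁴
Total I = 1 175 086 mm⁴.

I_y ≈ 1.175 × 10⁶ mm⁴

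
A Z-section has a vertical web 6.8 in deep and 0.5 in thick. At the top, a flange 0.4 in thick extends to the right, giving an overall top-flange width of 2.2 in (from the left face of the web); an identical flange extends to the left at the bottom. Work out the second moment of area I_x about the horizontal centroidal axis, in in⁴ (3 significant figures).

Break the section into simple shapes (no overlaps), measuring from the bottom-left corner of the bounding box.
Web: 0.5 × 6.8, A = 3.4 in², y = 3.4 in, Ī = 13.101 in⁴.
Top flange (beyond web): 1.7 × 0.4, A = 0.68 in², y = 6.6 in, Ī = 0.0090667 in⁴.
Bottom flange (beyond web): 1.7 × 0.4, A = 0.68 in², y = 0.2 in, Ī = 0.0090667 in⁴.
Centroid: ȳ = ΣA·y / ΣA = 3.4 in.
Transfer each piece to the horizontal centroidal axis using Ī + A·d² with d = y − 3.4:
  web: d = 0 in → contributes +13.101 in⁴
  top flange (beyond web): d = 3.2 in → contributes +6.9723 in⁴
  bottom flange (beyond web): d = -3.2 in → contributes +6.9723 in⁴
Total I = 27.046 in⁴.

I_x ≈ 27.0 in⁴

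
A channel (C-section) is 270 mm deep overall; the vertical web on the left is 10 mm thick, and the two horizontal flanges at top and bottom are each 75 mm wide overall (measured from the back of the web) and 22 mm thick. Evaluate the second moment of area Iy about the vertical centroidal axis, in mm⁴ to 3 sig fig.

Iy ≈ 2.98 × 10⁶ mm⁴

Treat the section as a set of non-overlapping primitives; coordinates are from the bounding-box lower-left.
Web: 10 × 270, A = 2 700 mm², x = 5 mm, Ī = 22 500 mm⁴.
Top flange (beyond web): 65 × 22, A = 1 430 mm², x = 42.5 mm, Ī = 503 479 mm⁴.
Bottom flange (beyond web): 65 × 22, A = 1 430 mm², x = 42.5 mm, Ī = 503 479 mm⁴.
Centroid: x̄ = ΣA·x / ΣA = 24.29 mm.
Transfer each piece to the vertical centroidal axis using Ī + A·d² with d = x − 24.29:
  web: d = -19.29 mm → contributes +1 027 136 mm⁴
  top flange (beyond web): d = 18.21 mm → contributes +977 696 mm⁴
  bottom flange (beyond web): d = 18.21 mm → contributes +977 696 mm⁴
Total I = 2 982 527 mm⁴.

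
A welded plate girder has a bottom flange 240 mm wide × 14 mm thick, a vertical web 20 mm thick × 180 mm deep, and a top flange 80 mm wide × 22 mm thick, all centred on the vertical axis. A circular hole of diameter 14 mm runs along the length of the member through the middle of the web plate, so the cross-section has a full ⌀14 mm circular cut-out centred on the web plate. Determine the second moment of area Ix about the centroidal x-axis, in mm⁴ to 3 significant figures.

Treat the section as a set of non-overlapping primitives; coordinates are from the bounding-box lower-left.
Bottom plate: 240 × 14, A = 3 360 mm², y = 7 mm, Ī = 54 880 mm⁴.
Web plate: 20 × 180, A = 3 600 mm², y = 104 mm, Ī = 9 720 000 mm⁴.
Top plate: 80 × 22, A = 1 760 mm², y = 205 mm, Ī = 70 987 mm⁴.
Hole (subtracted): ⌀14, A = 153.94 mm², y = 104 mm, Ī = 1885.7 mm⁴.
Centroid: ȳ = ΣA·y / ΣA = 86.704 mm.
Transfer each piece to the centroidal x-axis using Ī + A·d² with d = y − 86.704:
  bottom plate: d = -79.704 mm → contributes +21 399 958 mm⁴
  web plate: d = 17.296 mm → contributes +10 796 966 mm⁴
  top plate: d = 118.3 mm → contributes +24 700 395 mm⁴
  hole: d = 17.296 mm → contributes −47 937 mm⁴
Total I = 56 849 381 mm⁴.

Ix ≈ 5.68 × 10⁷ mm⁴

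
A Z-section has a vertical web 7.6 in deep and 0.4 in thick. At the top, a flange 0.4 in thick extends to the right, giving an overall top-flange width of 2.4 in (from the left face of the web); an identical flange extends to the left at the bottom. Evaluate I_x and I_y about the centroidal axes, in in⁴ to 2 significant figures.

I_x ≈ 35 in⁴, I_y ≈ 2.9 in⁴

Decompose the section into non-overlapping parts with the origin at the bottom-left of its bounding rectangle.
Web: 0.4 × 7.6, A = 3.04 in², y = 3.8 in, Ī = 14.63 in⁴.
Top flange (beyond web): 2 × 0.4, A = 0.8 in², y = 7.4 in, Ī = 0.01067 in⁴.
Bottom flange (beyond web): 2 × 0.4, A = 0.8 in², y = 0.2 in, Ī = 0.01067 in⁴.
Centroid: ȳ = ΣA·y / ΣA = 3.8 in.
Transfer each piece to the centroidal x-axis using Ī + A·d² with d = y − 3.8:
  web: d = 0 in → contributes +14.63 in⁴
  top flange (beyond web): d = 3.6 in → contributes +10.38 in⁴
  bottom flange (beyond web): d = -3.6 in → contributes +10.38 in⁴
Total I = 35.39 in⁴.
For the y-axis: x̄ = 2.2 in.
Repeating about the centroidal y-axis gives I_y = 2.878 in⁴.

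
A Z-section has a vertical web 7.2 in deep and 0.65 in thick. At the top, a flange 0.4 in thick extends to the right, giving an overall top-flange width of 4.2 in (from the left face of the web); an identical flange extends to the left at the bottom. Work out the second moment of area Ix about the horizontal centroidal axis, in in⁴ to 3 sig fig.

Split into non-overlapping primitives; take the origin at the lower-left of the bounding box.
Web: 0.65 × 7.2, A = 4.68 in², y = 3.6 in, Ī = 20.218 in⁴.
Top flange (beyond web): 3.55 × 0.4, A = 1.42 in², y = 7 in, Ī = 0.018933 in⁴.
Bottom flange (beyond web): 3.55 × 0.4, A = 1.42 in², y = 0.2 in, Ī = 0.018933 in⁴.
Centroid: ȳ = ΣA·y / ΣA = 3.6 in.
Transfer each piece to the horizontal centroidal axis using Ī + A·d² with d = y − 3.6:
  web: d = 0 in → contributes +20.218 in⁴
  top flange (beyond web): d = 3.4 in → contributes +16.434 in⁴
  bottom flange (beyond web): d = -3.4 in → contributes +16.434 in⁴
Total I = 53.086 in⁴.

Ix ≈ 53.1 in⁴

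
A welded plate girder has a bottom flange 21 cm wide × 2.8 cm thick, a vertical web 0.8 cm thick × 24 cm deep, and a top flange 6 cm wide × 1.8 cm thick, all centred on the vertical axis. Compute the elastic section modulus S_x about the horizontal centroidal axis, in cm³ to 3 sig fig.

S_x ≈ 407 cm³

Treat the section as a set of non-overlapping primitives; coordinates are from the bounding-box lower-left.
Bottom plate: 21 × 2.8, A = 58.8 cm², y = 1.4 cm, Ī = 38.416 cm⁴.
Web plate: 0.8 × 24, A = 19.2 cm², y = 14.8 cm, Ī = 921.6 cm⁴.
Top plate: 6 × 1.8, A = 10.8 cm², y = 27.7 cm, Ī = 2.916 cm⁴.
Centroid: ȳ = ΣA·y / ΣA = 7.4959 cm.
Transfer each piece to the horizontal centroidal axis using Ī + A·d² with d = y − 7.4959:
  bottom plate: d = -6.0959 cm → contributes +2223.5 cm⁴
  web plate: d = 7.3041 cm → contributes +1945.9 cm⁴
  top plate: d = 20.204 cm → contributes +4411.5 cm⁴
Total I = 8580.9 cm⁴.
Extreme fibre distance c = 21.104 cm; S = I/c = 406.6 cm³.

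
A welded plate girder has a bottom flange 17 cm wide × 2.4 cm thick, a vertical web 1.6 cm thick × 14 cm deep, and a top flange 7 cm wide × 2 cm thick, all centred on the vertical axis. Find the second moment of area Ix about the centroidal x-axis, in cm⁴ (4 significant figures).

Ix ≈ 3388 cm⁴

Break the section into simple shapes (no overlaps), measuring from the bottom-left corner of the bounding box.
Bottom plate: 17 × 2.4, A = 40.8 cm², y = 1.2 cm, Ī = 19.584 cm⁴.
Web plate: 1.6 × 14, A = 22.4 cm², y = 9.4 cm, Ī = 365.867 cm⁴.
Top plate: 7 × 2, A = 14 cm², y = 17.4 cm, Ī = 4.66667 cm⁴.
Centroid: ȳ = ΣA·y / ΣA = 6.5171 cm.
Transfer each piece to the centroidal x-axis using Ī + A·d² with d = y − 6.5171:
  bottom plate: d = -5.3171 cm → contributes +1173.06 cm⁴
  web plate: d = 2.8829 cm → contributes +552.036 cm⁴
  top plate: d = 10.8829 cm → contributes +1662.79 cm⁴
Total I = 3387.89 cm⁴.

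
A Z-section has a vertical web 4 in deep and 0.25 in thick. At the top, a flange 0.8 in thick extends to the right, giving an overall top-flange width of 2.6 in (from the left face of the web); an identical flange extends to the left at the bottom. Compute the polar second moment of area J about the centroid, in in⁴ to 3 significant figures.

Decompose the section into non-overlapping parts with the origin at the bottom-left of its bounding rectangle.
Web: 0.25 × 4, A = 1 in², y = 2 in, Ī = 1.3333 in⁴.
Top flange (beyond web): 2.35 × 0.8, A = 1.88 in², y = 3.6 in, Ī = 0.10027 in⁴.
Bottom flange (beyond web): 2.35 × 0.8, A = 1.88 in², y = 0.4 in, Ī = 0.10027 in⁴.
Centroid: ȳ = ΣA·y / ΣA = 2 in.
Transfer each piece to the centroidal x-axis using Ī + A·d² with d = y − 2:
  web: d = 0 in → contributes +1.3333 in⁴
  top flange (beyond web): d = 1.6 in → contributes +4.9131 in⁴
  bottom flange (beyond web): d = -1.6 in → contributes +4.9131 in⁴
Total I = 11.159 in⁴.
For the y-axis: x̄ = 2.475 in.
Repeating about the centroidal y-axis gives I_y = 8.09 in⁴.
Polar second moment: J = I_x + I_y = 19.249 in⁴.

J ≈ 19.2 in⁴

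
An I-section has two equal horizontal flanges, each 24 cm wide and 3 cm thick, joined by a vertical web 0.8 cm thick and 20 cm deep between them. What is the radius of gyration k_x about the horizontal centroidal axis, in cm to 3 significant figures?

k_x ≈ 11.1 cm

Treat the section as a set of non-overlapping primitives; coordinates are from the bounding-box lower-left.
Bottom flange: 24 × 3, A = 72 cm², y = 1.5 cm, Ī = 54 cm⁴.
Web: 0.8 × 20, A = 16 cm², y = 13 cm, Ī = 533.33 cm⁴.
Top flange: 24 × 3, A = 72 cm², y = 24.5 cm, Ī = 54 cm⁴.
By symmetry the centroid is at mid-height, ȳ = 13 cm.
Transfer each piece to the horizontal centroidal axis using Ī + A·d² with d = y − 13:
  bottom flange: d = -11.5 cm → contributes +9 576 cm⁴
  web: d = 0 cm → contributes +533.33 cm⁴
  top flange: d = 11.5 cm → contributes +9 576 cm⁴
Total I = 19 685 cm⁴.
Radius of gyration: k = √(I/A) = √(19 685 / 160) = 11.092 cm.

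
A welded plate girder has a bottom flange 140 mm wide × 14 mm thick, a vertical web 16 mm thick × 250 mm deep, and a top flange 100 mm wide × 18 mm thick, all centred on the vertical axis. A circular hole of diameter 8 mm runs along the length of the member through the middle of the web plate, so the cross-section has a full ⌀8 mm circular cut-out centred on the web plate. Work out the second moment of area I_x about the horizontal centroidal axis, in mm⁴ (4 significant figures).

I_x ≈ 8.735 × 10⁷ mm⁴

Decompose the section into non-overlapping parts with the origin at the bottom-left of its bounding rectangle.
Bottom plate: 140 × 14, A = 1 960 mm², y = 7 mm, Ī = 32013.3 mm⁴.
Web plate: 16 × 250, A = 4 000 mm², y = 139 mm, Ī = 20 833 333 mm⁴.
Top plate: 100 × 18, A = 1 800 mm², y = 273 mm, Ī = 48 600 mm⁴.
Hole (subtracted): ⌀8, A = 50.2655 mm², y = 139 mm, Ī = 201.062 mm⁴.
Centroid: ȳ = ΣA·y / ΣA = 136.728 mm.
Transfer each piece to the horizontal centroidal axis using Ī + A·d² with d = y − 136.728:
  bottom plate: d = -129.728 mm → contributes +33 017 317 mm⁴
  web plate: d = 2.27245 mm → contributes +20 853 989 mm⁴
  top plate: d = 136.272 mm → contributes +33 474 926 mm⁴
  hole: d = 2.27245 mm → contributes −460.635 mm⁴
Total I = 87 345 772 mm⁴.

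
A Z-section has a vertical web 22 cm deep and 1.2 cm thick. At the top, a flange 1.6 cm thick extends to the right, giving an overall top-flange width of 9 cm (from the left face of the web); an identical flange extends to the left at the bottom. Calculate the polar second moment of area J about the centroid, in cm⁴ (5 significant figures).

Treat the section as a set of non-overlapping primitives; coordinates are from the bounding-box lower-left.
Web: 1.2 × 22, A = 26.4 cm², y = 11 cm, Ī = 1064.8 cm⁴.
Top flange (beyond web): 7.8 × 1.6, A = 12.48 cm², y = 21.2 cm, Ī = 2.6624 cm⁴.
Bottom flange (beyond web): 7.8 × 1.6, A = 12.48 cm², y = 0.8 cm, Ī = 2.6624 cm⁴.
Centroid: ȳ = ΣA·y / ΣA = 11 cm.
Transfer each piece to the centroidal x-axis using Ī + A·d² with d = y − 11:
  web: d = 0 cm → contributes +1064.8 cm⁴
  top flange (beyond web): d = 10.2 cm → contributes +1301.082 cm⁴
  bottom flange (beyond web): d = -10.2 cm → contributes +1301.082 cm⁴
Total I = 3666.963 cm⁴.
For the y-axis: x̄ = 8.4 cm.
Repeating about the centroidal y-axis gives I_y = 635.1552 cm⁴.
Polar second moment: J = I_x + I_y = 4302.118 cm⁴.

J ≈ 4302.1 cm⁴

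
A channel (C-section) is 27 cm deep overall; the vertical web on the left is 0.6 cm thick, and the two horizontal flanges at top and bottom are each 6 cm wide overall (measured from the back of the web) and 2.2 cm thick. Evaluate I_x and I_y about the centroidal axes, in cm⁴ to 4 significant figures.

Decompose the section into non-overlapping parts with the origin at the bottom-left of its bounding rectangle.
Web: 0.6 × 27, A = 16.2 cm², y = 13.5 cm, Ī = 984.15 cm⁴.
Top flange (beyond web): 5.4 × 2.2, A = 11.88 cm², y = 25.9 cm, Ī = 4.7916 cm⁴.
Bottom flange (beyond web): 5.4 × 2.2, A = 11.88 cm², y = 1.1 cm, Ī = 4.7916 cm⁴.
By symmetry the centroid is at mid-height, ȳ = 13.5 cm.
Transfer each piece to the centroidal x-axis using Ī + A·d² with d = y − 13.5:
  web: d = 0 cm → contributes +984.15 cm⁴
  top flange (beyond web): d = 12.4 cm → contributes +1831.46 cm⁴
  bottom flange (beyond web): d = -12.4 cm → contributes +1831.46 cm⁴
Total I = 4647.07 cm⁴.
For the y-axis: x̄ = 2.08378 cm.
Repeating about the centroidal y-axis gives I_y = 144.915 cm⁴.

I_x ≈ 4647 cm⁴, I_y ≈ 144.9 cm⁴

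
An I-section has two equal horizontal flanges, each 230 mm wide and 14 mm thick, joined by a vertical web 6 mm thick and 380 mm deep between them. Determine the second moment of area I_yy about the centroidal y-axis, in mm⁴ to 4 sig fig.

I_yy ≈ 2.840 × 10⁷ mm⁴

Decompose the section into non-overlapping parts with the origin at the bottom-left of its bounding rectangle.
Bottom flange: 230 × 14, A = 3 220 mm², x = 115 mm, Ī = 14 194 833 mm⁴.
Web: 6 × 380, A = 2 280 mm², x = 115 mm, Ī = 6 840 mm⁴.
Top flange: 230 × 14, A = 3 220 mm², x = 115 mm, Ī = 14 194 833 mm⁴.
By symmetry the centroid is at mid-width, x̄ = 115 mm.
All pieces are centred on the centroidal y-axis, so I = ΣĪ = 28 396 507 mm⁴.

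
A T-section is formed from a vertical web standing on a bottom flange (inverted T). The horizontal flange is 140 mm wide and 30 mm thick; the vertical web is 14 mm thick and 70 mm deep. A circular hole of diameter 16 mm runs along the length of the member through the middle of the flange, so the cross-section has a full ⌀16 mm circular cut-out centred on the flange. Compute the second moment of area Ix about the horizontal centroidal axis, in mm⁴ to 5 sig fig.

Ix ≈ 2.6797 × 10⁶ mm⁴

Decompose the section into non-overlapping parts with the origin at the bottom-left of its bounding rectangle.
Flange: 140 × 30, A = 4 200 mm², y = 15 mm, Ī = 315 000 mm⁴.
Web: 14 × 70, A = 980 mm², y = 65 mm, Ī = 400166.7 mm⁴.
Hole (subtracted): ⌀16, A = 201.0619 mm², y = 15 mm, Ī = 3216.991 mm⁴.
Centroid: ȳ = ΣA·y / ΣA = 24.84146 mm.
Transfer each piece to the horizontal centroidal axis using Ī + A·d² with d = y − 24.84146:
  flange: d = -9.841456 mm → contributes +721787.9 mm⁴
  web: d = 40.15854 mm → contributes +1 980 621 mm⁴
  hole: d = -9.841456 mm → contributes −22690.69 mm⁴
Total I = 2 679 718 mm⁴.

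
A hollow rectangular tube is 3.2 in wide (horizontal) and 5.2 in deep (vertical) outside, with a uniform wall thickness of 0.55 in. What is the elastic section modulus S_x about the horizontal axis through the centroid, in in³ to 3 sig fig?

Decompose the section into non-overlapping parts with the origin at the bottom-left of its bounding rectangle.
Outer rectangle: 3.2 × 5.2, A = 16.64 in², y = 2.6 in, Ī = 37.495 in⁴.
Inner void (subtracted): 2.1 × 4.1, A = 8.61 in², y = 2.6 in, Ī = 12.061 in⁴.
By symmetry the centroid is at mid-height, ȳ = 2.6 in.
All pieces are centred on the horizontal axis through the centroid, so I = ΣĪ (holes subtracted) = 25.434 in⁴.
Extreme fibre distance c = 2.6 in; S = I/c = 9.7824 in³.

S_x ≈ 9.78 in³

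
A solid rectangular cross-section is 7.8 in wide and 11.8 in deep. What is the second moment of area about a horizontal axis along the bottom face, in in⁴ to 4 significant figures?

The section: 7.8 × 11.8, A = 92.04 in², y = 5.9 in, Ī = 1067.97 in⁴.
Transfer it to the bottom edge using Ī + A·d² with d = y − 0:
  the section: d = 5.9 in → contributes +4271.88 in⁴
Total I = 4271.88 in⁴.

I_base ≈ 4272 in⁴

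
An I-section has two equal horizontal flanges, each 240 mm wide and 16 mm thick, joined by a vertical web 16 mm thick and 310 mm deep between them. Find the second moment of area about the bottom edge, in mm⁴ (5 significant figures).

I_base ≈ 6.1354 × 10⁸ mm⁴

Break the section into simple shapes (no overlaps), measuring from the bottom-left corner of the bounding box.
Bottom flange: 240 × 16, A = 3 840 mm², y = 8 mm, Ī = 81 920 mm⁴.
Web: 16 × 310, A = 4 960 mm², y = 171 mm, Ī = 39 721 333 mm⁴.
Top flange: 240 × 16, A = 3 840 mm², y = 334 mm, Ī = 81 920 mm⁴.
Transfer each piece to a horizontal axis along the bottom face using Ī + A·d² with d = y − 0:
  bottom flange: d = 8 mm → contributes +327 680 mm⁴
  web: d = 171 mm → contributes +184 756 693 mm⁴
  top flange: d = 334 mm → contributes +428 456 960 mm⁴
Total I = 613 541 333 mm⁴.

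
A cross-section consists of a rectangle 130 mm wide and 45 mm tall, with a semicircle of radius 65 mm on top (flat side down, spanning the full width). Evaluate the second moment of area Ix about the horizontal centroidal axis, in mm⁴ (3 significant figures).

Break the section into simple shapes (no overlaps), measuring from the bottom-left corner of the bounding box.
Rectangular body: 130 × 45, A = 5 850 mm², y = 22.5 mm, Ī = 987 188 mm⁴.
Semicircular cap: semicircle r = 65, A = 6636.6 mm², y = 72.587 mm, Ī = 1 959 230 mm⁴.
Centroid: ȳ = ΣA·y / ΣA = 49.121 mm.
Transfer each piece to the horizontal centroidal axis using Ī + A·d² with d = y − 49.121:
  rectangular body: d = -26.621 mm → contributes +5 132 977 mm⁴
  semicircular cap: d = 23.466 mm → contributes +5 613 634 mm⁴
Total I = 10 746 610 mm⁴.

Ix ≈ 1.07 × 10⁷ mm⁴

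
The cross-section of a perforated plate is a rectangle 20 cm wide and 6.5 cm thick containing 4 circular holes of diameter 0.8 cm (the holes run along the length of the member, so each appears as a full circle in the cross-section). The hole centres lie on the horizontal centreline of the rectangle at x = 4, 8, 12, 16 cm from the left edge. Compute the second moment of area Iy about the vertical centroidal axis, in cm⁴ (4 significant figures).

Decompose the section into non-overlapping parts with the origin at the bottom-left of its bounding rectangle.
Plate: 20 × 6.5, A = 130 cm², x = 10 cm, Ī = 4333.33 cm⁴.
Hole 1 (subtracted): ⌀0.8, A = 0.502655 cm², x = 4 cm, Ī = 0.0201062 cm⁴.
Hole 2 (subtracted): ⌀0.8, A = 0.502655 cm², x = 8 cm, Ī = 0.0201062 cm⁴.
Hole 3 (subtracted): ⌀0.8, A = 0.502655 cm², x = 12 cm, Ī = 0.0201062 cm⁴.
Hole 4 (subtracted): ⌀0.8, A = 0.502655 cm², x = 16 cm, Ī = 0.0201062 cm⁴.
By symmetry the centroid is at mid-width, x̄ = 10 cm.
Transfer each piece to the vertical centroidal axis using Ī + A·d² with d = x − 10:
  plate: d = 0 cm → contributes +4333.33 cm⁴
  hole 1: d = -6 cm → contributes −18.1157 cm⁴
  hole 2: d = -2 cm → contributes −2.03073 cm⁴
  hole 3: d = 2 cm → contributes −2.03073 cm⁴
  hole 4: d = 6 cm → contributes −18.1157 cm⁴
Total I = 4293.04 cm⁴.

Iy ≈ 4293 cm⁴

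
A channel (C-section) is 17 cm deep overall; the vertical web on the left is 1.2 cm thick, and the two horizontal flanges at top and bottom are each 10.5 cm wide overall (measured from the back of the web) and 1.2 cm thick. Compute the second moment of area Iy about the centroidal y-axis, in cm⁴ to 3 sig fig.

Iy ≈ 457 cm⁴

Treat the section as a set of non-overlapping primitives; coordinates are from the bounding-box lower-left.
Web: 1.2 × 17, A = 20.4 cm², x = 0.6 cm, Ī = 2.448 cm⁴.
Top flange (beyond web): 9.3 × 1.2, A = 11.16 cm², x = 5.85 cm, Ī = 80.436 cm⁴.
Bottom flange (beyond web): 9.3 × 1.2, A = 11.16 cm², x = 5.85 cm, Ī = 80.436 cm⁴.
Centroid: x̄ = ΣA·x / ΣA = 3.343 cm.
Transfer each piece to the centroidal y-axis using Ī + A·d² with d = x − 3.343:
  web: d = -2.743 cm → contributes +155.94 cm⁴
  top flange (beyond web): d = 2.507 cm → contributes +150.58 cm⁴
  bottom flange (beyond web): d = 2.507 cm → contributes +150.58 cm⁴
Total I = 457.09 cm⁴.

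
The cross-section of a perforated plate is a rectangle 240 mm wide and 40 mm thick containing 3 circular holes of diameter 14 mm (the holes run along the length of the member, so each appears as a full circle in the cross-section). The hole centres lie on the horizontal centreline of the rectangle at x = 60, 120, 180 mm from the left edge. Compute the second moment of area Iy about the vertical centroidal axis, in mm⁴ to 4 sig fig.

Decompose the section into non-overlapping parts with the origin at the bottom-left of its bounding rectangle.
Plate: 240 × 40, A = 9 600 mm², x = 120 mm, Ī = 46 080 000 mm⁴.
Hole 1 (subtracted): ⌀14, A = 153.938 mm², x = 60 mm, Ī = 1885.74 mm⁴.
Hole 2 (subtracted): ⌀14, A = 153.938 mm², x = 120 mm, Ī = 1885.74 mm⁴.
Hole 3 (subtracted): ⌀14, A = 153.938 mm², x = 180 mm, Ī = 1885.74 mm⁴.
By symmetry the centroid is at mid-width, x̄ = 120 mm.
Transfer each piece to the vertical centroidal axis using Ī + A·d² with d = x − 120:
  plate: d = 0 mm → contributes +46 080 000 mm⁴
  hole 1: d = -60 mm → contributes −556 063 mm⁴
  hole 2: d = 0 mm → contributes −1885.74 mm⁴
  hole 3: d = 60 mm → contributes −556 063 mm⁴
Total I = 44 965 989 mm⁴.

Iy ≈ 4.497 × 10⁷ mm⁴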